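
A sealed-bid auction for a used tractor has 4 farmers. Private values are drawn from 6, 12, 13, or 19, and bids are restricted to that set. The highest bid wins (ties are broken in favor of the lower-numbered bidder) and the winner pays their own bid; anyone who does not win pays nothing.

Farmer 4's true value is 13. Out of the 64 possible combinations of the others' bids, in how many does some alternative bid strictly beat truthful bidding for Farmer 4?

1

Others bid (6, 6, 6): truth gives 0; bid 12 gives 1 > 0. Violating.
Others bid (6, 6, 12): truth gives 0; no alternative beats it.
Others bid (6, 6, 13): truth gives 0; no alternative beats it.
(Checking all 64 profiles: 1 has a profitable deviation, 63 do not.)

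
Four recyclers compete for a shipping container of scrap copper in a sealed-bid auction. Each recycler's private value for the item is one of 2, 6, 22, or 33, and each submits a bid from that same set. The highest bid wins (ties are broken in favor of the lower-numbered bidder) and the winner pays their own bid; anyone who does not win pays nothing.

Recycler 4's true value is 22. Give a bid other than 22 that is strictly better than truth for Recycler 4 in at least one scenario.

6

Suppose Recycler 1 bids 2, Recycler 2 bids 2 and Recycler 3 bids 2.
Bid 22: wins, pays 22, utility 22 - 22 = 0.
Bid 6: wins, pays 6, utility 22 - 6 = 16.
So bidding 6 beats truth here (16 > 0).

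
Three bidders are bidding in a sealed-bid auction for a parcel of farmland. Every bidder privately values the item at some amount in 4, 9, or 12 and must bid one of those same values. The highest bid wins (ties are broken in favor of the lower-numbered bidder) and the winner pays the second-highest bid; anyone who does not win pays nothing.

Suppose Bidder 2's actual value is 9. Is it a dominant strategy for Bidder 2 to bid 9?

Yes

Check each profile of the others' bids and compare truth against every alternative bid.
Others bid (4, 4): truth gives 5, best alternative gives 5.
Others bid (4, 9): truth gives 0, best alternative gives 0.
Others bid (4, 12): truth gives 0, best alternative gives 0.
Others bid (9, 4): truth gives 0, best alternative gives 0.
Others bid (9, 9): truth gives 0, best alternative gives 0.
Others bid (9, 12): truth gives 0, best alternative gives 0.
(Remaining 3 profiles checked similarly; truth is weakly best in each.)
In every case the truthful bid is at least as good as any alternative, so it is a dominant strategy.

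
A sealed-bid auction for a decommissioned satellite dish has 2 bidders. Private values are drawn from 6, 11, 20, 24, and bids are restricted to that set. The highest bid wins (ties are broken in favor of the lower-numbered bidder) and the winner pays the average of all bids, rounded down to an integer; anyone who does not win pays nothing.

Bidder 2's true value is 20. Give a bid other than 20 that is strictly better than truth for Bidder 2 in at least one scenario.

11

Suppose Bidder 1 bids 6.
Bid 20: wins, pays 13, utility 20 - 13 = 7.
Bid 11: wins, pays 8, utility 20 - 8 = 12.
So bidding 11 beats truth here (12 > 7).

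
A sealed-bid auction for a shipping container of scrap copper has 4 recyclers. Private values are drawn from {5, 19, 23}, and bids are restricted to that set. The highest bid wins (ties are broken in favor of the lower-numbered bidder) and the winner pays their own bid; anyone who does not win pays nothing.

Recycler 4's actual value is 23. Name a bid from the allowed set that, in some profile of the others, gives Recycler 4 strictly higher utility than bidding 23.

Suppose Recycler 1 bids 5, Recycler 2 bids 5 and Recycler 3 bids 5.
Bid 23: wins, pays 23, utility 23 - 23 = 0.
Bid 19: wins, pays 19, utility 23 - 19 = 4.
So bidding 19 beats truth here (4 > 0).

19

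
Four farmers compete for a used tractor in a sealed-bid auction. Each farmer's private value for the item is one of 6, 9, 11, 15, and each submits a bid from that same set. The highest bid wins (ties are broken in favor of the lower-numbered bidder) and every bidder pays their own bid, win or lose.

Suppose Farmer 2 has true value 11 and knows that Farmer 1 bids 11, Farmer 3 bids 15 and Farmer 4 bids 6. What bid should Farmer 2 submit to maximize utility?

15

Bid 6: loses but pays 6, utility -6.
Bid 9: loses but pays 9, utility -9.
Bid 11: loses but pays 11, utility -11.
Bid 15: wins, pays 15, utility 11 - 15 = -4.
The best choice is 15 with utility -4.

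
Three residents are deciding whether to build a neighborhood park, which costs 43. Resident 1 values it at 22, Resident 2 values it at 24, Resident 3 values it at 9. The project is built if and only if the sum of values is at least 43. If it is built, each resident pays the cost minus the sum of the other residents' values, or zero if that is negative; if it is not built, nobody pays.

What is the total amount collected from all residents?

Total value 55 ≥ cost 43, so it is built.
Resident 1: others sum to 33; max(0, 43 - 33) = 10.
Resident 2: others sum to 31; max(0, 43 - 31) = 12.
Resident 3: others sum to 46; max(0, 43 - 46) = 0.
Total collected = 10 + 12 + 0 = 22.

22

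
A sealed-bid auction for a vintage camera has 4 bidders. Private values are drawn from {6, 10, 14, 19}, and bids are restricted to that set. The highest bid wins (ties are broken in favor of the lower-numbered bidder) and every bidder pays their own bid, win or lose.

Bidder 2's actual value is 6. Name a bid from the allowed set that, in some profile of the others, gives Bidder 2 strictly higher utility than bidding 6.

Suppose Bidder 1 bids 6, Bidder 3 bids 6 and Bidder 4 bids 6.
Bid 6: loses but pays 6, utility -6.
Bid 10: wins, pays 10, utility 6 - 10 = -4.
So bidding 10 beats truth here (-4 > -6).

10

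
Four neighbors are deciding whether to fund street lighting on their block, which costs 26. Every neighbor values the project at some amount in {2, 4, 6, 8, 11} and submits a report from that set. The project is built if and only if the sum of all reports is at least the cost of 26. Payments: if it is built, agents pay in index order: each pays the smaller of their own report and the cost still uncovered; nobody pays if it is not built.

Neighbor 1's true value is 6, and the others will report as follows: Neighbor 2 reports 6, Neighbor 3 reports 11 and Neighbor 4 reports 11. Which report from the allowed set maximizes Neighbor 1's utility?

2

Report 2: project built, pays 2, utility 6 - 2 = 4.
Report 4: project built, pays 4, utility 6 - 4 = 2.
Report 6: project built, pays 6, utility 6 - 6 = 0.
Report 8: project built, pays 8, utility 6 - 8 = -2.
Report 11: project built, pays 11, utility 6 - 11 = -5.
The best choice is 2 with utility 4.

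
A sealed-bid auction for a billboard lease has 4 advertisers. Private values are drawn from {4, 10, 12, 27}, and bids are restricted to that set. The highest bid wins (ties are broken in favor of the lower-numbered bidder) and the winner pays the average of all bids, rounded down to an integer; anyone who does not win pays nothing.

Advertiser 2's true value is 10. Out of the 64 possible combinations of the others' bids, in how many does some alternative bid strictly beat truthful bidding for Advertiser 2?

Others bid (4, 4, 12): truth gives 0; bid 12 gives 2 > 0. Violating.
Others bid (4, 10, 12): truth gives 0; bid 12 gives 1 > 0. Violating.
Others bid (4, 12, 4): truth gives 0; bid 12 gives 2 > 0. Violating.
Others bid (4, 12, 10): truth gives 0; bid 12 gives 1 > 0. Violating.
Others bid (4, 4, 4): truth gives 5; no alternative beats it.
Others bid (4, 4, 10): truth gives 3; no alternative beats it.
(Checking all 64 profiles: 9 have a profitable deviation, 55 do not.)

9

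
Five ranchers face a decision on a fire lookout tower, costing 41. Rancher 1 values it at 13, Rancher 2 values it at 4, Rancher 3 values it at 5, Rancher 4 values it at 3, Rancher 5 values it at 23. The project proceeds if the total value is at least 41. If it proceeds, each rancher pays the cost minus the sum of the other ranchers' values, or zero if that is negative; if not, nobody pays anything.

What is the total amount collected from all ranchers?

Total value 48 ≥ cost 41, so it is built.
Rancher 1: others sum to 35; max(0, 41 - 35) = 6.
Rancher 2: others sum to 44; max(0, 41 - 44) = 0.
Rancher 3: others sum to 43; max(0, 41 - 43) = 0.
Rancher 4: others sum to 45; max(0, 41 - 45) = 0.
Rancher 5: others sum to 25; max(0, 41 - 25) = 16.
Total collected = 6 + 0 + 0 + 0 + 16 = 22.

22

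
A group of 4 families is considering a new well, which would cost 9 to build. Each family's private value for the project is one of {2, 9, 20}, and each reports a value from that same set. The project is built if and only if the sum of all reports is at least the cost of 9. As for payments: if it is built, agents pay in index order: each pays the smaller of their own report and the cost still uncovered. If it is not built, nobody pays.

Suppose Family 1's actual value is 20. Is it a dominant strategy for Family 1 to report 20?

No

Consider the case where Family 2 reports 2, Family 3 reports 2 and Family 4 reports 9.
Truthful report 20: project built, pays 9, utility 20 - 9 = 11.
Report 2 instead: project built, pays 2, utility 20 - 2 = 18.
Since 18 > 11, reporting 2 is strictly better here, so truthful reporting is not dominant.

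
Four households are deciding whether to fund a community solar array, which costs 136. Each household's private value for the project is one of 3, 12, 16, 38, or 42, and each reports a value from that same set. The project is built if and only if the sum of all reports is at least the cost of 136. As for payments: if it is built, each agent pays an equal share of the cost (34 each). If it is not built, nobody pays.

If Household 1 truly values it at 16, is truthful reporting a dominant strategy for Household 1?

No

Consider the case where Household 2 reports 38, Household 3 reports 42 and Household 4 reports 42.
Truthful report 16: project built, pays 34, utility 16 - 34 = -18.
Report 3 instead: project not built, utility 0.
Since 0 > -18, reporting 3 is strictly better here, so truthful reporting is not dominant.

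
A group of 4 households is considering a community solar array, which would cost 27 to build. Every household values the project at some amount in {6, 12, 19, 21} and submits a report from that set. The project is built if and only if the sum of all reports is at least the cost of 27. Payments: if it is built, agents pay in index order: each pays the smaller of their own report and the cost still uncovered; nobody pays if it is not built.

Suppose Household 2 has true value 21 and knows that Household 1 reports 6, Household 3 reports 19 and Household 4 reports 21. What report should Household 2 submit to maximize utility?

Report 6: project built, pays 6, utility 21 - 6 = 15.
Report 12: project built, pays 12, utility 21 - 12 = 9.
Report 19: project built, pays 19, utility 21 - 19 = 2.
Report 21: project built, pays 21, utility 21 - 21 = 0.
The best choice is 6 with utility 15.

6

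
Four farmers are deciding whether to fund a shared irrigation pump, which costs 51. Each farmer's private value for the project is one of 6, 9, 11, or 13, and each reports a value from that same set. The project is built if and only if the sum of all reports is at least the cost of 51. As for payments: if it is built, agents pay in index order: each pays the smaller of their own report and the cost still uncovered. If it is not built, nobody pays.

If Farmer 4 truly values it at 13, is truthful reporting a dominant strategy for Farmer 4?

Check each profile of the others' reports and compare truth against every alternative report.
Others report (13, 13, 13): truth gives 1, best alternative gives 0.
Others report (6, 6, 6): truth gives 0, best alternative gives 0.
Others report (6, 6, 9): truth gives 0, best alternative gives 0.
Others report (6, 6, 11): truth gives 0, best alternative gives 0.
Others report (6, 6, 13): truth gives 0, best alternative gives 0.
Others report (6, 9, 6): truth gives 0, best alternative gives 0.
(Remaining 58 profiles checked similarly; truth is weakly best in each.)
In every case the truthful report is at least as good as any alternative, so it is a dominant strategy.

Yes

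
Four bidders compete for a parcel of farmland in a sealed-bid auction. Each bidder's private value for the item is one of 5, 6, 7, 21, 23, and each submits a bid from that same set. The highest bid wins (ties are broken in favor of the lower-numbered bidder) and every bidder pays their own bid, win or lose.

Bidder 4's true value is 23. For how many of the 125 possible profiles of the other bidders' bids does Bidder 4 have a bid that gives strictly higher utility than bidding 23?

88

Others bid (5, 5, 5): truth gives 0; bid 6 gives 17 > 0. Violating.
Others bid (5, 5, 6): truth gives 0; bid 7 gives 16 > 0. Violating.
Others bid (5, 5, 7): truth gives 0; bid 21 gives 2 > 0. Violating.
Others bid (5, 5, 23): truth gives -23; bid 5 gives -5 > -23. Violating.
Others bid (5, 5, 21): truth gives 0; no alternative beats it.
Others bid (5, 6, 21): truth gives 0; no alternative beats it.
(Checking all 125 profiles: 88 have a profitable deviation, 37 do not.)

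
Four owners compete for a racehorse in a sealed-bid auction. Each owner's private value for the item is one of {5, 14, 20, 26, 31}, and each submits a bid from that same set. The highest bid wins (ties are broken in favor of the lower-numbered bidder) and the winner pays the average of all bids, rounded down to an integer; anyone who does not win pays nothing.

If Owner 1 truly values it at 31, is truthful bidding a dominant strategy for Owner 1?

No

Consider the case where Owner 2 bids 5, Owner 3 bids 5 and Owner 4 bids 5.
Truthful bid 31: wins, pays 11, utility 31 - 11 = 20.
Bid 5 instead: wins, pays 5, utility 31 - 5 = 26.
Since 26 > 20, bidding 5 is strictly better here, so truthful bidding is not dominant.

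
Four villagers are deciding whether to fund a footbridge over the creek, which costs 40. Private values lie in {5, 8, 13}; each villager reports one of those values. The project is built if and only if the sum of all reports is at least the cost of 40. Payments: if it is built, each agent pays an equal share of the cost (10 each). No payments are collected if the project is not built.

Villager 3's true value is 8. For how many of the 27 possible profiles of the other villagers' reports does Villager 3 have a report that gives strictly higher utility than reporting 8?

Others report (8, 13, 13): truth gives -2; report 5 gives 0 > -2. Violating.
Others report (13, 8, 13): truth gives -2; report 5 gives 0 > -2. Violating.
Others report (13, 13, 8): truth gives -2; report 5 gives 0 > -2. Violating.
Others report (5, 5, 5): truth gives 0; no alternative beats it.
Others report (5, 5, 8): truth gives 0; no alternative beats it.
(Checking all 27 profiles: 3 have a profitable deviation, 24 do not.)

3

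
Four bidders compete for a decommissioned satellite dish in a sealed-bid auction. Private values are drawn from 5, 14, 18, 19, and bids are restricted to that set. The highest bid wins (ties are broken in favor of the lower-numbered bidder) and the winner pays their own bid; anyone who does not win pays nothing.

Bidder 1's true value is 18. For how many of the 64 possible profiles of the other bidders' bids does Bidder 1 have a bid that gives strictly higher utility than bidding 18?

Others bid (5, 5, 5): truth gives 0; bid 5 gives 13 > 0. Violating.
Others bid (5, 5, 14): truth gives 0; bid 14 gives 4 > 0. Violating.
Others bid (5, 14, 5): truth gives 0; bid 14 gives 4 > 0. Violating.
Others bid (5, 14, 14): truth gives 0; bid 14 gives 4 > 0. Violating.
Others bid (5, 5, 18): truth gives 0; no alternative beats it.
Others bid (5, 5, 19): truth gives 0; no alternative beats it.
(Checking all 64 profiles: 8 have a profitable deviation, 56 do not.)

8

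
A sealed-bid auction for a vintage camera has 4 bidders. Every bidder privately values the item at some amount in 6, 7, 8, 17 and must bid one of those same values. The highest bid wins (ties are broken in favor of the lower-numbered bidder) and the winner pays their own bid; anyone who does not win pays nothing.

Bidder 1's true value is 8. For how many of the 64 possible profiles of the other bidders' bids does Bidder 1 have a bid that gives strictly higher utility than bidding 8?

8

Others bid (6, 6, 6): truth gives 0; bid 6 gives 2 > 0. Violating.
Others bid (6, 6, 7): truth gives 0; bid 7 gives 1 > 0. Violating.
Others bid (6, 7, 6): truth gives 0; bid 7 gives 1 > 0. Violating.
Others bid (6, 7, 7): truth gives 0; bid 7 gives 1 > 0. Violating.
Others bid (6, 6, 8): truth gives 0; no alternative beats it.
Others bid (6, 6, 17): truth gives 0; no alternative beats it.
(Checking all 64 profiles: 8 have a profitable deviation, 56 do not.)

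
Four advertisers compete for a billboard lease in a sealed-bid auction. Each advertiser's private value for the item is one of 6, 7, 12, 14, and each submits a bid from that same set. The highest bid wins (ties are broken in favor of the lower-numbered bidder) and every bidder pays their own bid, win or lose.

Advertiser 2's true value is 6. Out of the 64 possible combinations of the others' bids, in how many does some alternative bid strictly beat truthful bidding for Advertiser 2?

Others bid (6, 6, 6): truth gives -6; bid 7 gives -1 > -6. Violating.
Others bid (6, 6, 7): truth gives -6; bid 7 gives -1 > -6. Violating.
Others bid (6, 7, 6): truth gives -6; bid 7 gives -1 > -6. Violating.
Others bid (6, 7, 7): truth gives -6; bid 7 gives -1 > -6. Violating.
Others bid (6, 6, 12): truth gives -6; no alternative beats it.
Others bid (6, 6, 14): truth gives -6; no alternative beats it.
(Checking all 64 profiles: 4 have a profitable deviation, 60 do not.)

4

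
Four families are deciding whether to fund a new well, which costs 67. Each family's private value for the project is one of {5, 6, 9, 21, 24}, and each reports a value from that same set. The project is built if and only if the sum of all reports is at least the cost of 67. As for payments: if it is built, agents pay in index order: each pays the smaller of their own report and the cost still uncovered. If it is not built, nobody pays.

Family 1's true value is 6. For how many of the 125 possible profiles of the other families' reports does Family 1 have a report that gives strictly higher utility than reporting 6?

Others report (21, 21, 21): truth gives 0; report 5 gives 1 > 0. Violating.
Others report (21, 21, 24): truth gives 0; report 5 gives 1 > 0. Violating.
Others report (21, 24, 21): truth gives 0; report 5 gives 1 > 0. Violating.
Others report (21, 24, 24): truth gives 0; report 5 gives 1 > 0. Violating.
Others report (5, 5, 5): truth gives 0; no alternative beats it.
Others report (5, 5, 6): truth gives 0; no alternative beats it.
(Checking all 125 profiles: 8 have a profitable deviation, 117 do not.)

8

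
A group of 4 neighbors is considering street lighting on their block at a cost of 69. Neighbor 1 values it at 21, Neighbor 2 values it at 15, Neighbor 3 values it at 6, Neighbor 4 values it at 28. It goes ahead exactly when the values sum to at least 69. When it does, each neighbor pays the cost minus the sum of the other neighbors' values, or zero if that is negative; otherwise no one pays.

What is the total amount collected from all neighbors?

Total value 70 ≥ cost 69, so it is built.
Neighbor 1: others sum to 49; max(0, 69 - 49) = 20.
Neighbor 2: others sum to 55; max(0, 69 - 55) = 14.
Neighbor 3: others sum to 64; max(0, 69 - 64) = 5.
Neighbor 4: others sum to 42; max(0, 69 - 42) = 27.
Total collected = 20 + 14 + 5 + 27 = 66.

66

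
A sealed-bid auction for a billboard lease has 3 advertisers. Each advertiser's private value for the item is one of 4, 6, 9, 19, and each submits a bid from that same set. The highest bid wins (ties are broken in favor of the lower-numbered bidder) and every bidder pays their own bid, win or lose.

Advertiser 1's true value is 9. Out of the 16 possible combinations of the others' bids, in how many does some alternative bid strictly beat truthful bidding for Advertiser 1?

Others bid (4, 4): truth gives 0; bid 4 gives 5 > 0. Violating.
Others bid (4, 6): truth gives 0; bid 6 gives 3 > 0. Violating.
Others bid (4, 19): truth gives -9; bid 4 gives -4 > -9. Violating.
Others bid (6, 4): truth gives 0; bid 6 gives 3 > 0. Violating.
Others bid (4, 9): truth gives 0; no alternative beats it.
Others bid (6, 9): truth gives 0; no alternative beats it.
(Checking all 16 profiles: 11 have a profitable deviation, 5 do not.)

11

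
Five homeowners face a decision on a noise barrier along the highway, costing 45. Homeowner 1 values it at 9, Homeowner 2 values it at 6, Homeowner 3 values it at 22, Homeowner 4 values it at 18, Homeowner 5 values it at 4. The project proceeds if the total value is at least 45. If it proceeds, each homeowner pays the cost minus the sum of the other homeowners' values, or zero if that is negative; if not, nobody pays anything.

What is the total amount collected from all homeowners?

Total value 59 ≥ cost 45, so it is built.
Homeowner 1: others sum to 50; max(0, 45 - 50) = 0.
Homeowner 2: others sum to 53; max(0, 45 - 53) = 0.
Homeowner 3: others sum to 37; max(0, 45 - 37) = 8.
Homeowner 4: others sum to 41; max(0, 45 - 41) = 4.
Homeowner 5: others sum to 55; max(0, 45 - 55) = 0.
Total collected = 0 + 0 + 8 + 4 + 0 = 12.

12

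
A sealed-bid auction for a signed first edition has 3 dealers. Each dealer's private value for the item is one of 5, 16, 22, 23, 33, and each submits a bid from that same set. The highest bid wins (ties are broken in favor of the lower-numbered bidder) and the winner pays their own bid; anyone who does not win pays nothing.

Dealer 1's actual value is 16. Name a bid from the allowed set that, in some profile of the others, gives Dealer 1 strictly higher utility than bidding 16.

5

Suppose Dealer 2 bids 5 and Dealer 3 bids 5.
Bid 16: wins, pays 16, utility 16 - 16 = 0.
Bid 5: wins, pays 5, utility 16 - 5 = 11.
So bidding 5 beats truth here (11 > 0).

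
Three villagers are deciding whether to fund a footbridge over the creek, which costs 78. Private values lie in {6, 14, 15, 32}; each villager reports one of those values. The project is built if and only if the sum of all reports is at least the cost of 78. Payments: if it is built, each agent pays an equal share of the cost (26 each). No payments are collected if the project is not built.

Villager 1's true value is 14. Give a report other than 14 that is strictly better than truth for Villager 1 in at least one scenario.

6

Suppose Villager 2 reports 32 and Villager 3 reports 32.
Report 14: project built, pays 26, utility 14 - 26 = -12.
Report 6: project not built, utility 0.
So reporting 6 beats truth here (0 > -12).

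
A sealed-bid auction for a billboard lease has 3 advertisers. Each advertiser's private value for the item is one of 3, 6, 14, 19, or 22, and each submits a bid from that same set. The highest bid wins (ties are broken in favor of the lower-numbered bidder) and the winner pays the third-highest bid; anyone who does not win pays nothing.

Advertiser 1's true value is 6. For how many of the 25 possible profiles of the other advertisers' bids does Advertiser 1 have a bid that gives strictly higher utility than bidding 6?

6

Others bid (3, 14): truth gives 0; bid 14 gives 3 > 0. Violating.
Others bid (3, 19): truth gives 0; bid 19 gives 3 > 0. Violating.
Others bid (3, 22): truth gives 0; bid 22 gives 3 > 0. Violating.
Others bid (14, 3): truth gives 0; bid 14 gives 3 > 0. Violating.
Others bid (3, 3): truth gives 3; no alternative beats it.
Others bid (3, 6): truth gives 3; no alternative beats it.
(Checking all 25 profiles: 6 have a profitable deviation, 19 do not.)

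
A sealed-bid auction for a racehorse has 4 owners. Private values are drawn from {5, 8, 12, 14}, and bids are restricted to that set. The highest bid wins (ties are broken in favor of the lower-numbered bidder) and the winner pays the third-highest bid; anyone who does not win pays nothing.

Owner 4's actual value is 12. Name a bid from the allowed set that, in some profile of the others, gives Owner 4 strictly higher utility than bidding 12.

Suppose Owner 1 bids 5, Owner 2 bids 5 and Owner 3 bids 12.
Bid 12: loses, pays 0, utility 0.
Bid 14: wins, pays 5, utility 12 - 5 = 7.
So bidding 14 beats truth here (7 > 0).

14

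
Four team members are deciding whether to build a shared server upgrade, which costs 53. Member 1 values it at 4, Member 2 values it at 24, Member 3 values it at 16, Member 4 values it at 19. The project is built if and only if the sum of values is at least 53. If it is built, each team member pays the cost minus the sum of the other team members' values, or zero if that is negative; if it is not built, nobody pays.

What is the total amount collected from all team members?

Total value 63 ≥ cost 53, so it is built.
Member 1: others sum to 59; max(0, 53 - 59) = 0.
Member 2: others sum to 39; max(0, 53 - 39) = 14.
Member 3: others sum to 47; max(0, 53 - 47) = 6.
Member 4: others sum to 44; max(0, 53 - 44) = 9.
Total collected = 0 + 14 + 6 + 9 = 29.

29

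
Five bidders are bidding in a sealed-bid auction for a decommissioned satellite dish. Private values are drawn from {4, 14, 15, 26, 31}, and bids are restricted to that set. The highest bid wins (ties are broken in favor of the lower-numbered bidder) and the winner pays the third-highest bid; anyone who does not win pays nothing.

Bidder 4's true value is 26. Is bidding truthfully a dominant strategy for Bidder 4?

Consider the case where Bidder 1 bids 4, Bidder 2 bids 4, Bidder 3 bids 4 and Bidder 5 bids 31.
Truthful bid 26: loses, pays 0, utility 0.
Bid 31 instead: wins, pays 4, utility 26 - 4 = 22.
Since 22 > 0, bidding 31 is strictly better here, so truthful bidding is not dominant.

No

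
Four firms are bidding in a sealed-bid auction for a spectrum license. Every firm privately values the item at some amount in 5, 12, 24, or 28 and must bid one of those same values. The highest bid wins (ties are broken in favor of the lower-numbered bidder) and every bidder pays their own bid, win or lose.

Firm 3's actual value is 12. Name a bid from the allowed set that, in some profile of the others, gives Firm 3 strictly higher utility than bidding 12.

Suppose Firm 1 bids 5, Firm 2 bids 5 and Firm 4 bids 24.
Bid 12: loses but pays 12, utility -12.
Bid 5: loses but pays 5, utility -5.
So bidding 5 beats truth here (-5 > -12).

5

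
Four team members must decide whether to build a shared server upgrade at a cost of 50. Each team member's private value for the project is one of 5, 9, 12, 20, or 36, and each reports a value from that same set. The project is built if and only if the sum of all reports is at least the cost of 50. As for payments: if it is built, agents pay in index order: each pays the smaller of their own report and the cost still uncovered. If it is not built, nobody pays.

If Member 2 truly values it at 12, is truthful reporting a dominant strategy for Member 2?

Consider the case where Member 1 reports 5, Member 3 reports 5 and Member 4 reports 36.
Truthful report 12: project built, pays 12, utility 12 - 12 = 0.
Report 5 instead: project built, pays 5, utility 12 - 5 = 7.
Since 7 > 0, reporting 5 is strictly better here, so truthful reporting is not dominant.

No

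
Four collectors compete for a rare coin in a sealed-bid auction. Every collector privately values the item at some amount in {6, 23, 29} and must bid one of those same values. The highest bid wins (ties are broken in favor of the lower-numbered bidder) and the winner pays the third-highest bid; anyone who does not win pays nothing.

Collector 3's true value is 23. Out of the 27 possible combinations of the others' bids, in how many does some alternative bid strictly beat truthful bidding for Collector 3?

3

Others bid (6, 6, 29): truth gives 0; bid 29 gives 17 > 0. Violating.
Others bid (6, 23, 6): truth gives 0; bid 29 gives 17 > 0. Violating.
Others bid (23, 6, 6): truth gives 0; bid 29 gives 17 > 0. Violating.
Others bid (6, 6, 6): truth gives 17; no alternative beats it.
Others bid (6, 6, 23): truth gives 17; no alternative beats it.
(Checking all 27 profiles: 3 have a profitable deviation, 24 do not.)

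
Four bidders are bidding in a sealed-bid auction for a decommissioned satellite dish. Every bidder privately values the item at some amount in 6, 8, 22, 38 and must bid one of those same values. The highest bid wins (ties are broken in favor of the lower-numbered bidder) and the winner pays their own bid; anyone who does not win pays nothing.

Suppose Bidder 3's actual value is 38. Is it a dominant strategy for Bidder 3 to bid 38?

Consider the case where Bidder 1 bids 6, Bidder 2 bids 6 and Bidder 4 bids 6.
Truthful bid 38: wins, pays 38, utility 38 - 38 = 0.
Bid 8 instead: wins, pays 8, utility 38 - 8 = 30.
Since 30 > 0, bidding 8 is strictly better here, so truthful bidding is not dominant.

No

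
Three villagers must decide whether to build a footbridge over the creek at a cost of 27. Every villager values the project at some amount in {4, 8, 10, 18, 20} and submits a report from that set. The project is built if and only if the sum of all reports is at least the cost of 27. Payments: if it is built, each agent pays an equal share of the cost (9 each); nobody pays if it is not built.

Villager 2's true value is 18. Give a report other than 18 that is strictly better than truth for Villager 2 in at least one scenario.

20

Suppose Villager 1 reports 4 and Villager 3 reports 4.
Report 18: project not built, utility 0.
Report 20: project built, pays 9, utility 18 - 9 = 9.
So reporting 20 beats truth here (9 > 0).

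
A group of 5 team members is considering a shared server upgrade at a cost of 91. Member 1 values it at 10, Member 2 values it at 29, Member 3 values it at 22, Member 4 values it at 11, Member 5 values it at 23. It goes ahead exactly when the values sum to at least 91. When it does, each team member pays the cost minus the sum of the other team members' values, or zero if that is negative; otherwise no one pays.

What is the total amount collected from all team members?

75

Total value 95 ≥ cost 91, so it is built.
Member 1: others sum to 85; max(0, 91 - 85) = 6.
Member 2: others sum to 66; max(0, 91 - 66) = 25.
Member 3: others sum to 73; max(0, 91 - 73) = 18.
Member 4: others sum to 84; max(0, 91 - 84) = 7.
Member 5: others sum to 72; max(0, 91 - 72) = 19.
Total collected = 6 + 25 + 18 + 7 + 19 = 75.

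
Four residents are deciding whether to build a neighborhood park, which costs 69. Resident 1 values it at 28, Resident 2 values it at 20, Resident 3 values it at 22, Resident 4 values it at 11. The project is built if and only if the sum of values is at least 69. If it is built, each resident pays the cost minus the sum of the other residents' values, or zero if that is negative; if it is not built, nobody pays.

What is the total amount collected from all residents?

34

Total value 81 ≥ cost 69, so it is built.
Resident 1: others sum to 53; max(0, 69 - 53) = 16.
Resident 2: others sum to 61; max(0, 69 - 61) = 8.
Resident 3: others sum to 59; max(0, 69 - 59) = 10.
Resident 4: others sum to 70; max(0, 69 - 70) = 0.
Total collected = 16 + 8 + 10 + 0 = 34.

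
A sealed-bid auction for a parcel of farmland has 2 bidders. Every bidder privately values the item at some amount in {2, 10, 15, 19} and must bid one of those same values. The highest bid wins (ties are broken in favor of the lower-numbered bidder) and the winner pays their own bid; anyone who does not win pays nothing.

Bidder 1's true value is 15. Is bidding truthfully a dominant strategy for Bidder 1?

Consider the case where Bidder 2 bids 2.
Truthful bid 15: wins, pays 15, utility 15 - 15 = 0.
Bid 2 instead: wins, pays 2, utility 15 - 2 = 13.
Since 13 > 0, bidding 2 is strictly better here, so truthful bidding is not dominant.

No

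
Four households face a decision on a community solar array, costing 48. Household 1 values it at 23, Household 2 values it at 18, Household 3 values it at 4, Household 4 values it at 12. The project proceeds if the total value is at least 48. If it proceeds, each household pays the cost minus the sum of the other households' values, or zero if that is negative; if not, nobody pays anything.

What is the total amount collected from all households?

26

Total value 57 ≥ cost 48, so it is built.
Household 1: others sum to 34; max(0, 48 - 34) = 14.
Household 2: others sum to 39; max(0, 48 - 39) = 9.
Household 3: others sum to 53; max(0, 48 - 53) = 0.
Household 4: others sum to 45; max(0, 48 - 45) = 3.
Total collected = 14 + 9 + 0 + 3 = 26.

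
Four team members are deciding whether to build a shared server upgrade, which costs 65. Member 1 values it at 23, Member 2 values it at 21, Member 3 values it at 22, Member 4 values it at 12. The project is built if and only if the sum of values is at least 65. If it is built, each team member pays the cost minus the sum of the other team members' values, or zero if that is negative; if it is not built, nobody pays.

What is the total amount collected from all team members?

Total value 78 ≥ cost 65, so it is built.
Member 1: others sum to 55; max(0, 65 - 55) = 10.
Member 2: others sum to 57; max(0, 65 - 57) = 8.
Member 3: others sum to 56; max(0, 65 - 56) = 9.
Member 4: others sum to 66; max(0, 65 - 66) = 0.
Total collected = 10 + 8 + 9 + 0 = 27.

27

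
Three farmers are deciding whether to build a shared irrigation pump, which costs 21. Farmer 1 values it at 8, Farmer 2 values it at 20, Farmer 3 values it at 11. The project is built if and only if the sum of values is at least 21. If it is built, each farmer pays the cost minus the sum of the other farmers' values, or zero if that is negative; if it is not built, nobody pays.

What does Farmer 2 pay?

Total value 39 ≥ cost 21, so the project is built.
The other farmers' values sum to 19.
Cost minus that sum is 21 - 19 = 2.

2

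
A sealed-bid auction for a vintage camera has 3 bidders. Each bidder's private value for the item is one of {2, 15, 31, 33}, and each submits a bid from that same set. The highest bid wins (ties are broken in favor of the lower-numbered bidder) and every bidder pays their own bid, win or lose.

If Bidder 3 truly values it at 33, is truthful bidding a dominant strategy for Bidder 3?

Consider the case where Bidder 1 bids 2 and Bidder 2 bids 2.
Truthful bid 33: wins, pays 33, utility 33 - 33 = 0.
Bid 15 instead: wins, pays 15, utility 33 - 15 = 18.
Since 18 > 0, bidding 15 is strictly better here, so truthful bidding is not dominant.

No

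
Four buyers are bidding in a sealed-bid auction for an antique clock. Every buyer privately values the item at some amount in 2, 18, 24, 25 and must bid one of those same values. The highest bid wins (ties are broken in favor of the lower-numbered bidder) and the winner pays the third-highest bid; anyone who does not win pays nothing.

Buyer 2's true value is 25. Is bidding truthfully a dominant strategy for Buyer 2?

Yes

Check each profile of the others' bids and compare truth against every alternative bid.
Others bid (2, 2, 25): truth gives 23, best alternative gives 0.
Others bid (2, 25, 2): truth gives 23, best alternative gives 0.
Others bid (24, 2, 2): truth gives 23, best alternative gives 0.
Others bid (2, 18, 25): truth gives 7, best alternative gives 0.
Others bid (2, 25, 18): truth gives 7, best alternative gives 0.
Others bid (18, 2, 25): truth gives 7, best alternative gives 0.
(Remaining 58 profiles checked similarly; truth is weakly best in each.)
In every case the truthful bid is at least as good as any alternative, so it is a dominant strategy.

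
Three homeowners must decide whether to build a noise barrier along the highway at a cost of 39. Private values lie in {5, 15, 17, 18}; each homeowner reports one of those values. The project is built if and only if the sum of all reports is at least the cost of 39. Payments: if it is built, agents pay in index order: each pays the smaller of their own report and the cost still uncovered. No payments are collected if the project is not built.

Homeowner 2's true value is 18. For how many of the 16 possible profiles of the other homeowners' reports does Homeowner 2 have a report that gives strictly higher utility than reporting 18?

Others report (5, 17): truth gives 0; report 17 gives 1 > 0. Violating.
Others report (5, 18): truth gives 0; report 17 gives 1 > 0. Violating.
Others report (15, 15): truth gives 0; report 15 gives 3 > 0. Violating.
Others report (15, 17): truth gives 0; report 15 gives 3 > 0. Violating.
Others report (5, 5): truth gives 0; no alternative beats it.
Others report (5, 15): truth gives 0; no alternative beats it.
(Checking all 16 profiles: 13 have a profitable deviation, 3 do not.)

13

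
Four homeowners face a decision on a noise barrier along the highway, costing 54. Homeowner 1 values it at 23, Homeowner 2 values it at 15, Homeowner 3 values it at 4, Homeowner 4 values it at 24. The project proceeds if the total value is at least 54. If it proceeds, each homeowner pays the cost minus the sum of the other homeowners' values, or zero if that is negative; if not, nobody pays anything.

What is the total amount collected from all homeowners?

Total value 66 ≥ cost 54, so it is built.
Homeowner 1: others sum to 43; max(0, 54 - 43) = 11.
Homeowner 2: others sum to 51; max(0, 54 - 51) = 3.
Homeowner 3: others sum to 62; max(0, 54 - 62) = 0.
Homeowner 4: others sum to 42; max(0, 54 - 42) = 12.
Total collected = 11 + 3 + 0 + 12 = 26.

26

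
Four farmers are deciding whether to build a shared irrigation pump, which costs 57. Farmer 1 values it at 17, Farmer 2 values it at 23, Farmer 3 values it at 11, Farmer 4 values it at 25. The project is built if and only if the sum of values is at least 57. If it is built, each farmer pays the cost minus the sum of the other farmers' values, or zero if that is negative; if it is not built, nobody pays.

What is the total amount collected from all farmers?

10

Total value 76 ≥ cost 57, so it is built.
Farmer 1: others sum to 59; max(0, 57 - 59) = 0.
Farmer 2: others sum to 53; max(0, 57 - 53) = 4.
Farmer 3: others sum to 65; max(0, 57 - 65) = 0.
Farmer 4: others sum to 51; max(0, 57 - 51) = 6.
Total collected = 0 + 4 + 0 + 6 = 10.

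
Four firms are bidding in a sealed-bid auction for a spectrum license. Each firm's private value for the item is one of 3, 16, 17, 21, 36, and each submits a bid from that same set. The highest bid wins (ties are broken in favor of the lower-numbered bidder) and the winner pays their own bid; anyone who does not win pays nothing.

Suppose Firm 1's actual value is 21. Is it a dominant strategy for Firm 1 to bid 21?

No

Consider the case where Firm 2 bids 3, Firm 3 bids 3 and Firm 4 bids 3.
Truthful bid 21: wins, pays 21, utility 21 - 21 = 0.
Bid 3 instead: wins, pays 3, utility 21 - 3 = 18.
Since 18 > 0, bidding 3 is strictly better here, so truthful bidding is not dominant.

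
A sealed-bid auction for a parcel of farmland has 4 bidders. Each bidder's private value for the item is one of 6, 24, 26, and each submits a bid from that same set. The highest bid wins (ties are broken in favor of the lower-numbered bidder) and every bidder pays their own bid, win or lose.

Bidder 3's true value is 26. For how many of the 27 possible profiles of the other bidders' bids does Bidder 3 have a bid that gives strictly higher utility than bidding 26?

Others bid (6, 6, 6): truth gives 0; bid 24 gives 2 > 0. Violating.
Others bid (6, 6, 24): truth gives 0; bid 24 gives 2 > 0. Violating.
Others bid (6, 26, 6): truth gives -26; bid 6 gives -6 > -26. Violating.
Others bid (6, 26, 24): truth gives -26; bid 6 gives -6 > -26. Violating.
Others bid (6, 6, 26): truth gives 0; no alternative beats it.
Others bid (6, 24, 6): truth gives 0; no alternative beats it.
(Checking all 27 profiles: 17 have a profitable deviation, 10 do not.)

17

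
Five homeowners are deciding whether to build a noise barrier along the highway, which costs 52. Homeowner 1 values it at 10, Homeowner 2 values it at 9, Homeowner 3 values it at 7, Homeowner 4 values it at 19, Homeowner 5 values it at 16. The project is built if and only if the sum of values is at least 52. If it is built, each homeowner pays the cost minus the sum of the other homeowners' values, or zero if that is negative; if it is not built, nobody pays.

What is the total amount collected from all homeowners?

Total value 61 ≥ cost 52, so it is built.
Homeowner 1: others sum to 51; max(0, 52 - 51) = 1.
Homeowner 2: others sum to 52; max(0, 52 - 52) = 0.
Homeowner 3: others sum to 54; max(0, 52 - 54) = 0.
Homeowner 4: others sum to 42; max(0, 52 - 42) = 10.
Homeowner 5: others sum to 45; max(0, 52 - 45) = 7.
Total collected = 1 + 0 + 0 + 10 + 7 = 18.

18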